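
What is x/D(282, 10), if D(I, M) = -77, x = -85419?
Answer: 85419/77 ≈ 1109.3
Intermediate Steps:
x/D(282, 10) = -85419/(-77) = -85419*(-1/77) = 85419/77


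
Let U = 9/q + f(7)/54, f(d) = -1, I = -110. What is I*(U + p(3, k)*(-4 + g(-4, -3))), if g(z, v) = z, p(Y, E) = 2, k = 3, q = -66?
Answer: 47980/27 ≈ 1777.0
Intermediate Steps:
U = -46/297 (U = 9/(-66) - 1/54 = 9*(-1/66) - 1*1/54 = -3/22 - 1/54 = -46/297 ≈ -0.15488)
I*(U + p(3, k)*(-4 + g(-4, -3))) = -110*(-46/297 + 2*(-4 - 4)) = -110*(-46/297 + 2*(-8)) = -110*(-46/297 - 16) = -110*(-4798/297) = 47980/27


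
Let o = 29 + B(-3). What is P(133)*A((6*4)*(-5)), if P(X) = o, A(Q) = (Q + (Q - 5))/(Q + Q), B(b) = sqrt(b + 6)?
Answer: 1421/48 + 49*sqrt(3)/48 ≈ 31.372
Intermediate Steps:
B(b) = sqrt(6 + b)
o = 29 + sqrt(3) (o = 29 + sqrt(6 - 3) = 29 + sqrt(3) ≈ 30.732)
A(Q) = (-5 + 2*Q)/(2*Q) (A(Q) = (Q + (-5 + Q))/((2*Q)) = (-5 + 2*Q)*(1/(2*Q)) = (-5 + 2*Q)/(2*Q))
P(X) = 29 + sqrt(3)
P(133)*A((6*4)*(-5)) = (29 + sqrt(3))*((-5/2 + (6*4)*(-5))/(((6*4)*(-5)))) = (29 + sqrt(3))*((-5/2 + 24*(-5))/((24*(-5)))) = (29 + sqrt(3))*((-5/2 - 120)/(-120)) = (29 + sqrt(3))*(-1/120*(-245/2)) = (29 + sqrt(3))*(49/48) = 1421/48 + 49*sqrt(3)/48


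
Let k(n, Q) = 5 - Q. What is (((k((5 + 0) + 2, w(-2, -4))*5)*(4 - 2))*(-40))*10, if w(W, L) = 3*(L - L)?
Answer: -20000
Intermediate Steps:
w(W, L) = 0 (w(W, L) = 3*0 = 0)
(((k((5 + 0) + 2, w(-2, -4))*5)*(4 - 2))*(-40))*10 = ((((5 - 1*0)*5)*(4 - 2))*(-40))*10 = ((((5 + 0)*5)*2)*(-40))*10 = (((5*5)*2)*(-40))*10 = ((25*2)*(-40))*10 = (50*(-40))*10 = -2000*10 = -20000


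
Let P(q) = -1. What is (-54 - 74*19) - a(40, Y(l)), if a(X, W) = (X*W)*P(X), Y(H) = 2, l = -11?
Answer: -1380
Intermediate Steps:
a(X, W) = -W*X (a(X, W) = (X*W)*(-1) = (W*X)*(-1) = -W*X)
(-54 - 74*19) - a(40, Y(l)) = (-54 - 74*19) - (-1)*2*40 = (-54 - 1406) - 1*(-80) = -1460 + 80 = -1380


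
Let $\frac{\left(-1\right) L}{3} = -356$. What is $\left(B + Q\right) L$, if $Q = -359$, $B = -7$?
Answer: $-390888$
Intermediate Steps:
$L = 1068$ ($L = \left(-3\right) \left(-356\right) = 1068$)
$\left(B + Q\right) L = \left(-7 - 359\right) 1068 = \left(-366\right) 1068 = -390888$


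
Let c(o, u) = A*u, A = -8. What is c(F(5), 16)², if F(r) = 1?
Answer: 16384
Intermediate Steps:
c(o, u) = -8*u
c(F(5), 16)² = (-8*16)² = (-128)² = 16384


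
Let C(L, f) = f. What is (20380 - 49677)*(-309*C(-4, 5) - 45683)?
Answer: 1383638716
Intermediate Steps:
(20380 - 49677)*(-309*C(-4, 5) - 45683) = (20380 - 49677)*(-309*5 - 45683) = -29297*(-1545 - 45683) = -29297*(-47228) = 1383638716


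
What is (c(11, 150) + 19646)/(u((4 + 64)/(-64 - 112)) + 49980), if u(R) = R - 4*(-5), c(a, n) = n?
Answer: 871024/2199983 ≈ 0.39592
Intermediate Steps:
u(R) = 20 + R (u(R) = R + 20 = 20 + R)
(c(11, 150) + 19646)/(u((4 + 64)/(-64 - 112)) + 49980) = (150 + 19646)/((20 + (4 + 64)/(-64 - 112)) + 49980) = 19796/((20 + 68/(-176)) + 49980) = 19796/((20 + 68*(-1/176)) + 49980) = 19796/((20 - 17/44) + 49980) = 19796/(863/44 + 49980) = 19796/(2199983/44) = 19796*(44/2199983) = 871024/2199983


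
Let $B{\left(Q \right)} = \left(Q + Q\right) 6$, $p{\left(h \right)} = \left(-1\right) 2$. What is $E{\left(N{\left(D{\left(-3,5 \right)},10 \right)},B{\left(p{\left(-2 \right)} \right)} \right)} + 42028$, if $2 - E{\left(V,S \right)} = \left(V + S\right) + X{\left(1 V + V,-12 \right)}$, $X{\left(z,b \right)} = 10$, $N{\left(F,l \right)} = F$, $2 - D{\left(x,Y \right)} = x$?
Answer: $42039$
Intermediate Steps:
$D{\left(x,Y \right)} = 2 - x$
$p{\left(h \right)} = -2$
$B{\left(Q \right)} = 12 Q$ ($B{\left(Q \right)} = 2 Q 6 = 12 Q$)
$E{\left(V,S \right)} = -8 - S - V$ ($E{\left(V,S \right)} = 2 - \left(\left(V + S\right) + 10\right) = 2 - \left(\left(S + V\right) + 10\right) = 2 - \left(10 + S + V\right) = -8 - S - V$)
$E{\left(N{\left(D{\left(-3,5 \right)},10 \right)},B{\left(p{\left(-2 \right)} \right)} \right)} + 42028 = \left(-8 - 12 \left(-2\right) - \left(2 - -3\right)\right) + 42028 = \left(-8 - -24 - \left(2 + 3\right)\right) + 42028 = \left(-8 + 24 - 5\right) + 42028 = 11 + 42028 = 42039$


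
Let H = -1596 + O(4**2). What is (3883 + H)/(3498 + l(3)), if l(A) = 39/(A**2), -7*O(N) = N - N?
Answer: 6861/10507 ≈ 0.65299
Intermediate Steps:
O(N) = 0 (O(N) = -(N - N)/7 = -1/7*0 = 0)
l(A) = 39/A**2
H = -1596 (H = -1596 + 0 = -1596)
(3883 + H)/(3498 + l(3)) = (3883 - 1596)/(3498 + 39/3**2) = 2287/(3498 + 39*(1/9)) = 2287/(3498 + 13/3) = 2287/(10507/3) = 2287*(3/10507) = 6861/10507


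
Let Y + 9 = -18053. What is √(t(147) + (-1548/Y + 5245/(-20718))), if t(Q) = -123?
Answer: I*√479094082052359114/62368086 ≈ 11.098*I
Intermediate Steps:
Y = -18062 (Y = -9 - 18053 = -18062)
√(t(147) + (-1548/Y + 5245/(-20718))) = √(-123 + (-1548/(-18062) + 5245/(-20718))) = √(-123 + (-1548*(-1/18062) + 5245*(-1/20718))) = √(-123 + (774/9031 - 5245/20718)) = √(-123 - 31331863/187104258) = √(-23045155597/187104258) = I*√479094082052359114/62368086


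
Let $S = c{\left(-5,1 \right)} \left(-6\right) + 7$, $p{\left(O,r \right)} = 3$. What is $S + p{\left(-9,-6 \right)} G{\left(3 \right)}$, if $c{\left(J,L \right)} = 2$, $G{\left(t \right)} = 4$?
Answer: $7$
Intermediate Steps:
$S = -5$ ($S = 2 \left(-6\right) + 7 = -12 + 7 = -5$)
$S + p{\left(-9,-6 \right)} G{\left(3 \right)} = -5 + 3 \cdot 4 = -5 + 12 = 7$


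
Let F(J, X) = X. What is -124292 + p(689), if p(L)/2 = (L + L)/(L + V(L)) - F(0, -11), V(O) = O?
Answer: -124268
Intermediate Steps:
p(L) = 24 (p(L) = 2*((L + L)/(L + L) - 1*(-11)) = 2*((2*L)/((2*L)) + 11) = 2*((2*L)*(1/(2*L)) + 11) = 2*(1 + 11) = 2*12 = 24)
-124292 + p(689) = -124292 + 24 = -124268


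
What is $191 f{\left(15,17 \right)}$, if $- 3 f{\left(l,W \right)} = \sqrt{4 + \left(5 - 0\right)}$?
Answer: $-191$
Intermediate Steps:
$f{\left(l,W \right)} = -1$ ($f{\left(l,W \right)} = - \frac{\sqrt{4 + \left(5 - 0\right)}}{3} = - \frac{\sqrt{4 + \left(5 + 0\right)}}{3} = - \frac{\sqrt{4 + 5}}{3} = - \frac{\sqrt{9}}{3} = \left(- \frac{1}{3}\right) 3 = -1$)
$191 f{\left(15,17 \right)} = 191 \left(-1\right) = -191$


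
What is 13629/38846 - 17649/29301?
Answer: -95416575/379408882 ≈ -0.25149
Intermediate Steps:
13629/38846 - 17649/29301 = 13629*(1/38846) - 17649*1/29301 = 13629/38846 - 5883/9767 = -95416575/379408882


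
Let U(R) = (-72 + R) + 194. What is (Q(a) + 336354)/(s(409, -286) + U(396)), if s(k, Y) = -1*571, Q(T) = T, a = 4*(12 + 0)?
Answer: -336402/53 ≈ -6347.2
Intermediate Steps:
a = 48 (a = 4*12 = 48)
s(k, Y) = -571
U(R) = 122 + R
(Q(a) + 336354)/(s(409, -286) + U(396)) = (48 + 336354)/(-571 + (122 + 396)) = 336402/(-571 + 518) = 336402/(-53) = 336402*(-1/53) = -336402/53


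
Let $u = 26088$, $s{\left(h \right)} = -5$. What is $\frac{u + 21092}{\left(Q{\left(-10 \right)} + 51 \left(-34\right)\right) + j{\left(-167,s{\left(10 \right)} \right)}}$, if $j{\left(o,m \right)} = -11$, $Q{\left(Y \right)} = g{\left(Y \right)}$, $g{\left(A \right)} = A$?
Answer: $- \frac{9436}{351} \approx -26.883$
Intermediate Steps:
$Q{\left(Y \right)} = Y$
$\frac{u + 21092}{\left(Q{\left(-10 \right)} + 51 \left(-34\right)\right) + j{\left(-167,s{\left(10 \right)} \right)}} = \frac{26088 + 21092}{\left(-10 + 51 \left(-34\right)\right) - 11} = \frac{47180}{\left(-10 - 1734\right) - 11} = \frac{47180}{-1744 - 11} = \frac{47180}{-1755} = 47180 \left(- \frac{1}{1755}\right) = - \frac{9436}{351}$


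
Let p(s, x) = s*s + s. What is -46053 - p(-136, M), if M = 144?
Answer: -64413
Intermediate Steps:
p(s, x) = s + s² (p(s, x) = s² + s = s + s²)
-46053 - p(-136, M) = -46053 - (-136)*(1 - 136) = -46053 - (-136)*(-135) = -46053 - 1*18360 = -46053 - 18360 = -64413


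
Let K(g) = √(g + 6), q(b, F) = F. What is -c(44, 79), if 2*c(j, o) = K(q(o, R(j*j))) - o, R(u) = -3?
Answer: 79/2 - √3/2 ≈ 38.634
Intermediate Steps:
K(g) = √(6 + g)
c(j, o) = √3/2 - o/2 (c(j, o) = (√(6 - 3) - o)/2 = (√3 - o)/2 = √3/2 - o/2)
-c(44, 79) = -(√3/2 - ½*79) = -(√3/2 - 79/2) = -(-79/2 + √3/2) = 79/2 - √3/2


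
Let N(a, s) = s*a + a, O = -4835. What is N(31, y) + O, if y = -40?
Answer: -6044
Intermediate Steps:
N(a, s) = a + a*s (N(a, s) = a*s + a = a + a*s)
N(31, y) + O = 31*(1 - 40) - 4835 = 31*(-39) - 4835 = -1209 - 4835 = -6044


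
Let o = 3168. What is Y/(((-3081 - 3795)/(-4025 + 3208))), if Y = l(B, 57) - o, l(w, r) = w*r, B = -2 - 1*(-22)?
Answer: -138073/573 ≈ -240.97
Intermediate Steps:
B = 20 (B = -2 + 22 = 20)
l(w, r) = r*w
Y = -2028 (Y = 57*20 - 1*3168 = 1140 - 3168 = -2028)
Y/(((-3081 - 3795)/(-4025 + 3208))) = -2028*(-4025 + 3208)/(-3081 - 3795) = -2028/((-6876/(-817))) = -2028/((-6876*(-1/817))) = -2028/6876/817 = -2028*817/6876 = -138073/573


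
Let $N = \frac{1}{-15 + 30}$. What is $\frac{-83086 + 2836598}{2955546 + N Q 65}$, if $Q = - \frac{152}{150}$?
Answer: $\frac{309770100}{332498431} \approx 0.93164$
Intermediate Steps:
$N = \frac{1}{15} \approx 0.066667$
$Q = - \frac{76}{75}$ ($Q = \left(-152\right) \frac{1}{150} = - \frac{76}{75} \approx -1.0133$)
$\frac{-83086 + 2836598}{2955546 + N Q 65} = \frac{-83086 + 2836598}{2955546 + \frac{1}{15} \left(- \frac{76}{75}\right) 65} = \frac{2753512}{2955546 - \frac{988}{225}} = \frac{2753512}{\frac{664996862}{225}} = 2753512 \cdot \frac{225}{664996862} = \frac{309770100}{332498431}$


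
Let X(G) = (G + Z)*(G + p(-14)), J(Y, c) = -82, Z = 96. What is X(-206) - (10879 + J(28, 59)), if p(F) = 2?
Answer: 11643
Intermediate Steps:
X(G) = (2 + G)*(96 + G) (X(G) = (G + 96)*(G + 2) = (96 + G)*(2 + G) = (2 + G)*(96 + G))
X(-206) - (10879 + J(28, 59)) = (192 + (-206)² + 98*(-206)) - (10879 - 82) = (192 + 42436 - 20188) - 1*10797 = 22440 - 10797 = 11643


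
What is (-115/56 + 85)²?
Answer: 21576025/3136 ≈ 6880.1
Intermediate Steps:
(-115/56 + 85)² = (4645/56)² = 21576025/3136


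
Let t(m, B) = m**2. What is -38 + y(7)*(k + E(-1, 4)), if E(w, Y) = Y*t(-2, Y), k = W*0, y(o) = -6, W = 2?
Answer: -134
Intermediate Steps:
k = 0 (k = 2*0 = 0)
E(w, Y) = 4*Y (E(w, Y) = Y*(-2)**2 = Y*4 = 4*Y)
-38 + y(7)*(k + E(-1, 4)) = -38 - 6*(0 + 4*4) = -38 - 6*(0 + 16) = -38 - 6*16 = -38 - 96 = -134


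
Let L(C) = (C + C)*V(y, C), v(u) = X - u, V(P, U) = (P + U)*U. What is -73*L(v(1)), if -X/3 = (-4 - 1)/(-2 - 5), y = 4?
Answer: -423984/343 ≈ -1236.1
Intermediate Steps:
X = -15/7 (X = -3*(-4 - 1)/(-2 - 5) = -(-15)/(-7) = -(-15)*(-1)/7 = -3*5/7 = -15/7 ≈ -2.1429)
V(P, U) = U*(P + U)
v(u) = -15/7 - u
L(C) = 2*C**2*(4 + C) (L(C) = (C + C)*(C*(4 + C)) = (2*C)*(C*(4 + C)) = 2*C**2*(4 + C))
-73*L(v(1)) = -146*(-15/7 - 1*1)**2*(4 + (-15/7 - 1*1)) = -146*(-15/7 - 1)**2*(4 + (-15/7 - 1)) = -146*(-22/7)**2*(4 - 22/7) = -146*484*6/(49*7) = -73*5808/343 = -423984/343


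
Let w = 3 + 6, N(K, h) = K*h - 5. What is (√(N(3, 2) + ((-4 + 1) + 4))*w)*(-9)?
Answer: -81*√2 ≈ -114.55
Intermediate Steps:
N(K, h) = -5 + K*h
w = 9
(√(N(3, 2) + ((-4 + 1) + 4))*w)*(-9) = (√((-5 + 3*2) + ((-4 + 1) + 4))*9)*(-9) = (√((-5 + 6) + (-3 + 4))*9)*(-9) = (√(1 + 1)*9)*(-9) = (√2*9)*(-9) = (9*√2)*(-9) = -81*√2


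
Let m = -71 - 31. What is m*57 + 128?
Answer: -5686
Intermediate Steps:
m = -102
m*57 + 128 = -102*57 + 128 = -5814 + 128 = -5686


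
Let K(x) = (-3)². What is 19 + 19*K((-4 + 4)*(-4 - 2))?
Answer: 190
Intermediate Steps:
K(x) = 9
19 + 19*K((-4 + 4)*(-4 - 2)) = 19 + 19*9 = 19 + 171 = 190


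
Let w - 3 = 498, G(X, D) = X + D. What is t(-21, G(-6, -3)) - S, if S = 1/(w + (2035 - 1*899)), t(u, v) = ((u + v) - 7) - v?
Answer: -45837/1637 ≈ -28.001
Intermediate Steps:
G(X, D) = D + X
w = 501 (w = 3 + 498 = 501)
t(u, v) = -7 + u (t(u, v) = (-7 + u + v) - v = -7 + u)
S = 1/1637 (S = 1/(501 + (2035 - 1*899)) = 1/(501 + (2035 - 899)) = 1/(501 + 1136) = 1/1637 ≈ 0.00061087)
t(-21, G(-6, -3)) - S = (-7 - 21) - 1*1/1637 = -28 - 1/1637 = -45837/1637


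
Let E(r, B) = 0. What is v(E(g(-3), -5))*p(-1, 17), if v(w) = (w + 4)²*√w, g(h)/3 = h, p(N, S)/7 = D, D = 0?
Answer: 0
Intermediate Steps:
p(N, S) = 0 (p(N, S) = 7*0 = 0)
g(h) = 3*h
v(w) = √w*(4 + w)² (v(w) = (4 + w)²*√w = √w*(4 + w)²)
v(E(g(-3), -5))*p(-1, 17) = (√0*(4 + 0)²)*0 = (0*4²)*0 = (0*16)*0 = 0*0 = 0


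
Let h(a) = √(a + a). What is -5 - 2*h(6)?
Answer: -5 - 4*√3 ≈ -11.928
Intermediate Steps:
h(a) = √2*√a (h(a) = √(2*a) = √2*√a)
-5 - 2*h(6) = -5 - 2*√2*√6 = -5 - 4*√3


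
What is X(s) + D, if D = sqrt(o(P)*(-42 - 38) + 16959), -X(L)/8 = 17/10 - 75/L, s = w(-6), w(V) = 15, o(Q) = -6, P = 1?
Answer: 132/5 + sqrt(17439) ≈ 158.46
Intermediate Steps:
s = 15
X(L) = -68/5 + 600/L (X(L) = -8*(17/10 - 75/L) = -68/5 + 600/L)
D = sqrt(17439) (D = sqrt(-6*(-42 - 38) + 16959) = sqrt(-6*(-80) + 16959) = sqrt(480 + 16959) = sqrt(17439) ≈ 132.06)
X(s) + D = (-68/5 + 600/15) + sqrt(17439) = (-68/5 + 600*(1/15)) + sqrt(17439) = (-68/5 + 40) + sqrt(17439) = 132/5 + sqrt(17439)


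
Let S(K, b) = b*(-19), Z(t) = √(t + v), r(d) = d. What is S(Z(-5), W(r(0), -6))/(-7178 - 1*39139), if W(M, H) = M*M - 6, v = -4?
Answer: -38/15439 ≈ -0.0024613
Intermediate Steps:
Z(t) = √(-4 + t) (Z(t) = √(t - 4) = √(-4 + t))
W(M, H) = -6 + M² (W(M, H) = M² - 6 = -6 + M²)
S(K, b) = -19*b
S(Z(-5), W(r(0), -6))/(-7178 - 1*39139) = (-19*(-6 + 0²))/(-7178 - 1*39139) = (-19*(-6 + 0))/(-7178 - 39139) = -19*(-6)/(-46317) = 114*(-1/46317) = -38/15439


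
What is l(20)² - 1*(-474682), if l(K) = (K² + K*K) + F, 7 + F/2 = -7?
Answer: 1070666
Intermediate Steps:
F = -28 (F = -14 + 2*(-7) = -14 - 14 = -28)
l(K) = -28 + 2*K² (l(K) = (K² + K*K) - 28 = (K² + K²) - 28 = 2*K² - 28 = -28 + 2*K²)
l(20)² - 1*(-474682) = (-28 + 2*20²)² - 1*(-474682) = (-28 + 2*400)² + 474682 = (-28 + 800)² + 474682 = 772² + 474682 = 595984 + 474682 = 1070666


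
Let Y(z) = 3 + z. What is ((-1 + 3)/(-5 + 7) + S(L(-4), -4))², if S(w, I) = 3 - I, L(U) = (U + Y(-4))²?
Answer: 64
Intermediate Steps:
L(U) = (-1 + U)² (L(U) = (U + (3 - 4))² = (U - 1)² = (-1 + U)²)
((-1 + 3)/(-5 + 7) + S(L(-4), -4))² = ((-1 + 3)/(-5 + 7) + (3 - 1*(-4)))² = (2/2 + (3 + 4))² = (2*(½) + 7)² = (1 + 7)² = 8² = 64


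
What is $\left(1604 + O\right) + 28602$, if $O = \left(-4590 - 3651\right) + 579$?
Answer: $22544$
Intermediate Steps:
$O = -7662$ ($O = \left(-4590 - 3651\right) + 579 = -8241 + 579 = -7662$)
$\left(1604 + O\right) + 28602 = \left(1604 - 7662\right) + 28602 = -6058 + 28602 = 22544$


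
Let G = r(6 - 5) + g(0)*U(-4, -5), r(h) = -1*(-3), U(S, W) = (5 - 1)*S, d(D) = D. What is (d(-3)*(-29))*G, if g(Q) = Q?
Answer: 261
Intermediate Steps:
U(S, W) = 4*S
r(h) = 3
G = 3 (G = 3 + 0*(4*(-4)) = 3 + 0*(-16) = 3 + 0 = 3)
(d(-3)*(-29))*G = -3*(-29)*3 = 87*3 = 261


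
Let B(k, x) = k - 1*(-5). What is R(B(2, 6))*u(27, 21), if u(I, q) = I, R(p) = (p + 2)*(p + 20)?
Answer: 6561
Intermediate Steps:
B(k, x) = 5 + k (B(k, x) = k + 5 = 5 + k)
R(p) = (2 + p)*(20 + p)
R(B(2, 6))*u(27, 21) = (40 + (5 + 2)² + 22*(5 + 2))*27 = (40 + 7² + 22*7)*27 = (40 + 49 + 154)*27 = 243*27 = 6561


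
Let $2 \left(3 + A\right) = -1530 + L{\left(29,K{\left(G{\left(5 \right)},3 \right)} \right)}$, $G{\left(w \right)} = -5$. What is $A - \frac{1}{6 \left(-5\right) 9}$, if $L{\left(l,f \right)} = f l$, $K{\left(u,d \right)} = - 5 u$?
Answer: $- \frac{54742}{135} \approx -405.5$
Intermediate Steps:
$A = - \frac{811}{2}$ ($A = -3 + \frac{-1530 + \left(-5\right) \left(-5\right) 29}{2} = -3 + \frac{-1530 + 25 \cdot 29}{2} = -3 + \frac{-1530 + 725}{2} = -3 + \frac{1}{2} \left(-805\right) = -3 - \frac{805}{2} = - \frac{811}{2} \approx -405.5$)
$A - \frac{1}{6 \left(-5\right) 9} = - \frac{811}{2} - \frac{1}{6 \left(-5\right) 9} = - \frac{811}{2} - \frac{1}{\left(-30\right) 9} = - \frac{811}{2} - \frac{1}{-270} = - \frac{811}{2} - - \frac{1}{270} = - \frac{811}{2} + \frac{1}{270} = - \frac{54742}{135}$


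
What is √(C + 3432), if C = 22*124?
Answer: 4*√385 ≈ 78.486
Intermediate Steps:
C = 2728
√(C + 3432) = √(2728 + 3432) = √6160 = 4*√385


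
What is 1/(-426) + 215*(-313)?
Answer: -28667671/426 ≈ -67295.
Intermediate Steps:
1/(-426) + 215*(-313) = -1/426 - 67295 = -28667671/426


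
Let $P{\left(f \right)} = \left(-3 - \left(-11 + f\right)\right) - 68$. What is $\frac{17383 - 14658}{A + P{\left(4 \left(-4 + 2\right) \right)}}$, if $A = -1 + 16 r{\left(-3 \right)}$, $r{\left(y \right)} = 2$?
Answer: $- \frac{2725}{21} \approx -129.76$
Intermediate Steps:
$A = 31$ ($A = -1 + 16 \cdot 2 = -1 + 32 = 31$)
$P{\left(f \right)} = -60 - f$ ($P{\left(f \right)} = \left(8 - f\right) - 68 = -60 - f$)
$\frac{17383 - 14658}{A + P{\left(4 \left(-4 + 2\right) \right)}} = \frac{17383 - 14658}{31 - \left(60 + 4 \left(-4 + 2\right)\right)} = \frac{2725}{31 - \left(60 + 4 \left(-2\right)\right)} = \frac{2725}{31 - 52} = \frac{2725}{-21} = 2725 \left(- \frac{1}{21}\right) = - \frac{2725}{21}$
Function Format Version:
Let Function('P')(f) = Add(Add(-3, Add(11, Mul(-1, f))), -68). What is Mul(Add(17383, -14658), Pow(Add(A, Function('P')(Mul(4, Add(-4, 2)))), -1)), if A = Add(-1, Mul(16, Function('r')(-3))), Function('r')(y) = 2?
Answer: Rational(-2725, 21) ≈ -129.76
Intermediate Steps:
A = 31 (A = Add(-1, Mul(16, 2)) = Add(-1, 32) = 31)
Function('P')(f) = Add(-60, Mul(-1, f)) (Function('P')(f) = Add(Add(8, Mul(-1, f)), -68) = Add(-60, Mul(-1, f)))
Mul(Add(17383, -14658), Pow(Add(A, Function('P')(Mul(4, Add(-4, 2)))), -1)) = Mul(Add(17383, -14658), Pow(Add(31, Add(-60, Mul(-1, Mul(4, Add(-4, 2))))), -1)) = Mul(2725, Pow(Add(31, Add(-60, Mul(-1, Mul(4, -2)))), -1)) = Mul(2725, Pow(Add(31, Add(-60, Mul(-1, -8))), -1)) = Mul(2725, Pow(Add(31, Add(-60, 8)), -1)) = Mul(2725, Pow(Add(31, -52), -1)) = Mul(2725, Pow(-21, -1)) = Mul(2725, Rational(-1, 21)) = Rational(-2725, 21)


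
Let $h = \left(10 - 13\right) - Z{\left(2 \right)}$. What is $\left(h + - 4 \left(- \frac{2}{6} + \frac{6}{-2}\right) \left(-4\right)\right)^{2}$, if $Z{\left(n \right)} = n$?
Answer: $\frac{30625}{9} \approx 3402.8$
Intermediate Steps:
$h = -5$ ($h = \left(10 - 13\right) - 2 = -3 - 2 = -5$)
$\left(h + - 4 \left(- \frac{2}{6} + \frac{6}{-2}\right) \left(-4\right)\right)^{2} = \left(-5 + - 4 \left(- \frac{2}{6} + \frac{6}{-2}\right) \left(-4\right)\right)^{2} = \left(-5 + - 4 \left(\left(-2\right) \frac{1}{6} + 6 \left(- \frac{1}{2}\right)\right) \left(-4\right)\right)^{2} = \left(-5 + - 4 \left(- \frac{1}{3} - 3\right) \left(-4\right)\right)^{2} = \left(-5 + \left(-4\right) \left(- \frac{10}{3}\right) \left(-4\right)\right)^{2} = \left(-5 + \frac{40}{3} \left(-4\right)\right)^{2} = \left(-5 - \frac{160}{3}\right)^{2} = \left(- \frac{175}{3}\right)^{2} = \frac{30625}{9}$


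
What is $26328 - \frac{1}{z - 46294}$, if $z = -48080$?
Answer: $\frac{2484678673}{94374} \approx 26328.0$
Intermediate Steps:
$26328 - \frac{1}{z - 46294} = 26328 - \frac{1}{-48080 - 46294} = 26328 - \frac{1}{-94374} = 26328 - - \frac{1}{94374} = 26328 + \frac{1}{94374} = \frac{2484678673}{94374}$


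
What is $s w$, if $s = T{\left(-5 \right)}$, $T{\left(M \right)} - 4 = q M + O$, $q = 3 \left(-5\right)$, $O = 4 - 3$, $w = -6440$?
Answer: $-515200$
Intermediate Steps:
$O = 1$ ($O = 4 - 3 = 1$)
$q = -15$
$T{\left(M \right)} = 5 - 15 M$ ($T{\left(M \right)} = 4 - \left(-1 + 15 M\right) = 5 - 15 M$)
$s = 80$ ($s = 5 - -75 = 5 + 75 = 80$)
$s w = 80 \left(-6440\right) = -515200$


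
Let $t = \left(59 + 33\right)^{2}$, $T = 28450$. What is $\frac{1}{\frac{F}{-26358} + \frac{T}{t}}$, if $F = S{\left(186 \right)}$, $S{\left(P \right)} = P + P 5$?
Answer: $\frac{808312}{2682751} \approx 0.3013$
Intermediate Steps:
$S{\left(P \right)} = 6 P$ ($S{\left(P \right)} = P + 5 P = 6 P$)
$t = 8464$ ($t = 92^{2} = 8464$)
$F = 1116$ ($F = 6 \cdot 186 = 1116$)
$\frac{1}{\frac{F}{-26358} + \frac{T}{t}} = \frac{1}{\frac{1116}{-26358} + \frac{28450}{8464}} = \frac{1}{1116 \left(- \frac{1}{26358}\right) + 28450 \cdot \frac{1}{8464}} = \frac{1}{- \frac{186}{4393} + \frac{14225}{4232}} = \frac{1}{\frac{2682751}{808312}} = \frac{808312}{2682751}$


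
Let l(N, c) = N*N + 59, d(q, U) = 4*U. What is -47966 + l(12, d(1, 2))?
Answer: -47763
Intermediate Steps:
l(N, c) = 59 + N**2 (l(N, c) = N**2 + 59 = 59 + N**2)
-47966 + l(12, d(1, 2)) = -47966 + (59 + 12**2) = -47966 + (59 + 144) = -47966 + 203 = -47763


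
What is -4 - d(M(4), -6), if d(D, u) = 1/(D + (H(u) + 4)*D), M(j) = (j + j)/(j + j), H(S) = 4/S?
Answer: -55/13 ≈ -4.2308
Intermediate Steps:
M(j) = 1 (M(j) = (2*j)/((2*j)) = (2*j)*(1/(2*j)) = 1)
d(D, u) = 1/(D + D*(4 + 4/u)) (d(D, u) = 1/(D + (4/u + 4)*D) = 1/(D + (4 + 4/u)*D) = 1/(D + D*(4 + 4/u)))
-4 - d(M(4), -6) = -4 - (-6)/(1*(4 + 5*(-6))) = -4 - (-6)/(4 - 30) = -4 - (-6)/(-26) = -4 - (-6)*(-1)/26 = -4 - 1*3/13 = -4 - 3/13 = -55/13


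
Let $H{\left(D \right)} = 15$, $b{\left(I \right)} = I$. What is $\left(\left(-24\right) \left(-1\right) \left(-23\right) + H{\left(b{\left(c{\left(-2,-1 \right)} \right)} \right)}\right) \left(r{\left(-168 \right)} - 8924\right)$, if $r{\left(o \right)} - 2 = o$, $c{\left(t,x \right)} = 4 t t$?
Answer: $4881330$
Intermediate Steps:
$c{\left(t,x \right)} = 4 t^{2}$
$r{\left(o \right)} = 2 + o$
$\left(\left(-24\right) \left(-1\right) \left(-23\right) + H{\left(b{\left(c{\left(-2,-1 \right)} \right)} \right)}\right) \left(r{\left(-168 \right)} - 8924\right) = \left(\left(-24\right) \left(-1\right) \left(-23\right) + 15\right) \left(\left(2 - 168\right) - 8924\right) = \left(24 \left(-23\right) + 15\right) \left(-166 - 8924\right) = \left(-552 + 15\right) \left(-9090\right) = \left(-537\right) \left(-9090\right) = 4881330$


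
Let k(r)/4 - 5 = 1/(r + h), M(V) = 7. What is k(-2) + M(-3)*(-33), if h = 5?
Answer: -629/3 ≈ -209.67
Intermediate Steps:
k(r) = 20 + 4/(5 + r) (k(r) = 20 + 4/(r + 5) = 20 + 4/(5 + r))
k(-2) + M(-3)*(-33) = 4*(26 + 5*(-2))/(5 - 2) + 7*(-33) = 4*(26 - 10)/3 - 231 = 4*(⅓)*16 - 231 = 64/3 - 231 = -629/3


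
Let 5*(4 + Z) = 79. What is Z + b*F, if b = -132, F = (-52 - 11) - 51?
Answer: 75299/5 ≈ 15060.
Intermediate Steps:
F = -114 (F = -63 - 51 = -114)
Z = 59/5 (Z = -4 + (⅕)*79 = -4 + 79/5 = 59/5 ≈ 11.800)
Z + b*F = 59/5 - 132*(-114) = 59/5 + 15048 = 75299/5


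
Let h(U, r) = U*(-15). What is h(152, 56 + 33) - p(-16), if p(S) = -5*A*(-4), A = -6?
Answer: -2160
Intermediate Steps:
h(U, r) = -15*U
p(S) = -120 (p(S) = -5*(-6)*(-4) = 30*(-4) = -120)
h(152, 56 + 33) - p(-16) = -15*152 - 1*(-120) = -2280 + 120 = -2160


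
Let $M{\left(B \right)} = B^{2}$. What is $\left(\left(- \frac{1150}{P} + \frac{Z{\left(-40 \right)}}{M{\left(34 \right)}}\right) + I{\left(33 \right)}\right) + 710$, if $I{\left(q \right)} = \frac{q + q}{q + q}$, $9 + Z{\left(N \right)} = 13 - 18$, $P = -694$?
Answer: $\frac{142932347}{200566} \approx 712.64$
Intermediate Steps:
$Z{\left(N \right)} = -14$ ($Z{\left(N \right)} = -9 + \left(13 - 18\right) = -9 - 5 = -14$)
$I{\left(q \right)} = 1$ ($I{\left(q \right)} = \frac{2 q}{2 q} = 2 q \frac{1}{2 q} = 1$)
$\left(\left(- \frac{1150}{P} + \frac{Z{\left(-40 \right)}}{M{\left(34 \right)}}\right) + I{\left(33 \right)}\right) + 710 = \left(\left(- \frac{1150}{-694} - \frac{14}{34^{2}}\right) + 1\right) + 710 = \left(\left(\left(-1150\right) \left(- \frac{1}{694}\right) - \frac{14}{1156}\right) + 1\right) + 710 = \left(\left(\frac{575}{347} - \frac{7}{578}\right) + 1\right) + 710 = \left(\frac{329921}{200566} + 1\right) + 710 = \frac{530487}{200566} + 710 = \frac{142932347}{200566}$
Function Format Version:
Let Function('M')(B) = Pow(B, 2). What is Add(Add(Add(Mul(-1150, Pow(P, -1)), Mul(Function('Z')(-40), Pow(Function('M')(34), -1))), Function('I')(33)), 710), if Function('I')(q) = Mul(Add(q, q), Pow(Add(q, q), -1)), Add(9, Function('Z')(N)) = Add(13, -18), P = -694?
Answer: Rational(142932347, 200566) ≈ 712.64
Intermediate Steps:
Function('Z')(N) = -14 (Function('Z')(N) = Add(-9, Add(13, -18)) = Add(-9, -5) = -14)
Function('I')(q) = 1 (Function('I')(q) = Mul(Mul(2, q), Pow(Mul(2, q), -1)) = Mul(Mul(2, q), Mul(Rational(1, 2), Pow(q, -1))) = 1)
Add(Add(Add(Mul(-1150, Pow(P, -1)), Mul(Function('Z')(-40), Pow(Function('M')(34), -1))), Function('I')(33)), 710) = Add(Add(Add(Mul(-1150, Pow(-694, -1)), Mul(-14, Pow(Pow(34, 2), -1))), 1), 710) = Add(Add(Add(Mul(-1150, Rational(-1, 694)), Mul(-14, Pow(1156, -1))), 1), 710) = Add(Add(Add(Rational(575, 347), Mul(-14, Rational(1, 1156))), 1), 710) = Add(Add(Add(Rational(575, 347), Rational(-7, 578)), 1), 710) = Add(Add(Rational(329921, 200566), 1), 710) = Add(Rational(530487, 200566), 710) = Rational(142932347, 200566)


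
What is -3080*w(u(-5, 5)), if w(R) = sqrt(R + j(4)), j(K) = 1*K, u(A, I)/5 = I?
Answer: -3080*sqrt(29) ≈ -16586.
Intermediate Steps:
u(A, I) = 5*I
j(K) = K
w(R) = sqrt(4 + R) (w(R) = sqrt(R + 4) = sqrt(4 + R))
-3080*w(u(-5, 5)) = -3080*sqrt(4 + 5*5) = -3080*sqrt(4 + 25) = -3080*sqrt(29)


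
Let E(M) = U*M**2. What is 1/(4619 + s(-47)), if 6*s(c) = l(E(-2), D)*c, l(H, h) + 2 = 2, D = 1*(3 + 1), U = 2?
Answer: 1/4619 ≈ 0.00021650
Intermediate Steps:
D = 4 (D = 1*4 = 4)
E(M) = 2*M**2
l(H, h) = 0 (l(H, h) = -2 + 2 = 0)
s(c) = 0 (s(c) = (0*c)/6 = (1/6)*0 = 0)
1/(4619 + s(-47)) = 1/(4619 + 0) = 1/4619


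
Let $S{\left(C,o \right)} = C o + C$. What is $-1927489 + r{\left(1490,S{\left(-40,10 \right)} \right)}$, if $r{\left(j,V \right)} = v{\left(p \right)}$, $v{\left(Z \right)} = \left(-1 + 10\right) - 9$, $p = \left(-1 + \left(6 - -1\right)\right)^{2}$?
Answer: $-1927489$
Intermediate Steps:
$S{\left(C,o \right)} = C + C o$
$p = 36$ ($p = \left(-1 + \left(6 + 1\right)\right)^{2} = \left(-1 + 7\right)^{2} = 6^{2} = 36$)
$v{\left(Z \right)} = 0$ ($v{\left(Z \right)} = 9 - 9 = 0$)
$r{\left(j,V \right)} = 0$
$-1927489 + r{\left(1490,S{\left(-40,10 \right)} \right)} = -1927489 + 0 = -1927489$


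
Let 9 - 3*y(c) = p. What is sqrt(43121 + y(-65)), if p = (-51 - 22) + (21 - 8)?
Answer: 2*sqrt(10786) ≈ 207.71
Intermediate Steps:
p = -60 (p = -73 + 13 = -60)
y(c) = 23 (y(c) = 3 - 1/3*(-60) = 3 + 20 = 23)
sqrt(43121 + y(-65)) = sqrt(43121 + 23) = sqrt(43144) = 2*sqrt(10786)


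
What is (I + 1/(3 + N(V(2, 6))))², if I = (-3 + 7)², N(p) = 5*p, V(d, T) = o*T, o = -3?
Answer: 1934881/7569 ≈ 255.63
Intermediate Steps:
V(d, T) = -3*T
I = 16 (I = 4² = 16)
(I + 1/(3 + N(V(2, 6))))² = (16 + 1/(3 + 5*(-3*6)))² = (16 + 1/(3 + 5*(-18)))² = (16 + 1/(3 - 90))² = (16 + 1/(-87))² = (16 - 1/87)² = (1391/87)² = 1934881/7569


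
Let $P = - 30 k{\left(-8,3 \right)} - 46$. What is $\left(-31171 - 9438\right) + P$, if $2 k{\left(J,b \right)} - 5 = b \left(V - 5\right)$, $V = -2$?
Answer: $-40415$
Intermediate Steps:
$k{\left(J,b \right)} = \frac{5}{2} - \frac{7 b}{2}$ ($k{\left(J,b \right)} = \frac{5}{2} + \frac{b \left(-2 - 5\right)}{2} = \frac{5}{2} + \frac{b \left(-7\right)}{2} = \frac{5}{2} + \frac{\left(-7\right) b}{2} = \frac{5}{2} - \frac{7 b}{2}$)
$P = 194$ ($P = - 30 \left(\frac{5}{2} - \frac{21}{2}\right) - 46 = \left(-30\right) \left(-8\right) - 46 = 240 - 46 = 194$)
$\left(-31171 - 9438\right) + P = \left(-31171 - 9438\right) + 194 = -40609 + 194 = -40415$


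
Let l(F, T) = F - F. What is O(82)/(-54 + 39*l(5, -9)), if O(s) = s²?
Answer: -3362/27 ≈ -124.52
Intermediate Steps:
l(F, T) = 0
O(82)/(-54 + 39*l(5, -9)) = 82²/(-54 + 39*0) = 6724/(-54 + 0) = 6724/(-54) = 6724*(-1/54) = -3362/27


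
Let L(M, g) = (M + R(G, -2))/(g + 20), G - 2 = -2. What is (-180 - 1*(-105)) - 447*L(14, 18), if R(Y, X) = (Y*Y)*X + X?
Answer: -4107/19 ≈ -216.16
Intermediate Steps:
G = 0 (G = 2 - 2 = 0)
R(Y, X) = X + X*Y² (R(Y, X) = Y²*X + X = X*Y² + X = X + X*Y²)
L(M, g) = (-2 + M)/(20 + g) (L(M, g) = (M - 2*(1 + 0²))/(g + 20) = (M - 2*(1 + 0))/(20 + g) = (M - 2*1)/(20 + g) = (M - 2)/(20 + g) = (-2 + M)/(20 + g))
(-180 - 1*(-105)) - 447*L(14, 18) = (-180 - 1*(-105)) - 447*(-2 + 14)/(20 + 18) = (-180 + 105) - 447*12/38 = -75 - 447*12/38 = -75 - 447*6/19 = -75 - 2682/19 = -4107/19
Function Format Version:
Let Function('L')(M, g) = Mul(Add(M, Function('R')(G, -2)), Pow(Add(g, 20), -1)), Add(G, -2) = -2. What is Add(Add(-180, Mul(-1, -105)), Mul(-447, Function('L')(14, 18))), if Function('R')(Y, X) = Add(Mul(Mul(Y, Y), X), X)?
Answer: Rational(-4107, 19) ≈ -216.16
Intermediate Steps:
G = 0 (G = Add(2, -2) = 0)
Function('R')(Y, X) = Add(X, Mul(X, Pow(Y, 2))) (Function('R')(Y, X) = Add(Mul(Pow(Y, 2), X), X) = Add(Mul(X, Pow(Y, 2)), X) = Add(X, Mul(X, Pow(Y, 2))))
Function('L')(M, g) = Mul(Pow(Add(20, g), -1), Add(-2, M)) (Function('L')(M, g) = Mul(Add(M, Mul(-2, Add(1, Pow(0, 2)))), Pow(Add(g, 20), -1)) = Mul(Add(M, Mul(-2, Add(1, 0))), Pow(Add(20, g), -1)) = Mul(Add(M, Mul(-2, 1)), Pow(Add(20, g), -1)) = Mul(Add(M, -2), Pow(Add(20, g), -1)) = Mul(Add(-2, M), Pow(Add(20, g), -1)) = Mul(Pow(Add(20, g), -1), Add(-2, M)))
Add(Add(-180, Mul(-1, -105)), Mul(-447, Function('L')(14, 18))) = Add(Add(-180, Mul(-1, -105)), Mul(-447, Mul(Pow(Add(20, 18), -1), Add(-2, 14)))) = Add(Add(-180, 105), Mul(-447, Mul(Pow(38, -1), 12))) = Add(-75, Mul(-447, Mul(Rational(1, 38), 12))) = Add(-75, Mul(-447, Rational(6, 19))) = Add(-75, Rational(-2682, 19)) = Rational(-4107, 19)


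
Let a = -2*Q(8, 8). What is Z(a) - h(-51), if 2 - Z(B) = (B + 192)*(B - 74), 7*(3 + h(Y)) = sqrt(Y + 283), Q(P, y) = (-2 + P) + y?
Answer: 16733 - 2*sqrt(58)/7 ≈ 16731.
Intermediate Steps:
Q(P, y) = -2 + P + y
h(Y) = -3 + sqrt(283 + Y)/7 (h(Y) = -3 + sqrt(Y + 283)/7 = -3 + sqrt(283 + Y)/7)
a = -28 (a = -2*(-2 + 8 + 8) = -2*14 = -28)
Z(B) = 2 - (-74 + B)*(192 + B) (Z(B) = 2 - (B + 192)*(B - 74) = 2 - (192 + B)*(-74 + B) = 2 - (-74 + B)*(192 + B))
Z(a) - h(-51) = (14210 - 1*(-28)**2 - 118*(-28)) - (-3 + sqrt(283 - 51)/7) = (14210 - 1*784 + 3304) - (-3 + sqrt(232)/7) = (14210 - 784 + 3304) - (-3 + (2*sqrt(58))/7) = 16730 - (-3 + 2*sqrt(58)/7) = 16730 + (3 - 2*sqrt(58)/7) = 16733 - 2*sqrt(58)/7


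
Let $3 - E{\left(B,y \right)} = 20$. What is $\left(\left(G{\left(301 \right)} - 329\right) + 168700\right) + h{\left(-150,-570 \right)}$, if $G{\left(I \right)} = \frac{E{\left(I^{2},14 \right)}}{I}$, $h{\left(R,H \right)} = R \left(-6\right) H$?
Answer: $- \frac{103733346}{301} \approx -3.4463 \cdot 10^{5}$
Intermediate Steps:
$E{\left(B,y \right)} = -17$ ($E{\left(B,y \right)} = 3 - 20 = -17$)
$h{\left(R,H \right)} = - 6 H R$ ($h{\left(R,H \right)} = - 6 R H = - 6 H R$)
$G{\left(I \right)} = - \frac{17}{I}$
$\left(\left(G{\left(301 \right)} - 329\right) + 168700\right) + h{\left(-150,-570 \right)} = \left(\left(- \frac{17}{301} - 329\right) + 168700\right) - \left(-3420\right) \left(-150\right) = \left(\left(\left(-17\right) \frac{1}{301} - 329\right) + 168700\right) - 513000 = \left(\left(- \frac{17}{301} - 329\right) + 168700\right) - 513000 = \left(- \frac{99046}{301} + 168700\right) - 513000 = \frac{50679654}{301} - 513000 = - \frac{103733346}{301}$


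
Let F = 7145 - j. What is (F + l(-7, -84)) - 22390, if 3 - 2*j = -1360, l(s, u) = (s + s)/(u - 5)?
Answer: -2834889/178 ≈ -15926.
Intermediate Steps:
l(s, u) = 2*s/(-5 + u) (l(s, u) = (2*s)/(-5 + u) = 2*s/(-5 + u))
j = 1363/2 (j = 3/2 - ½*(-1360) = 3/2 + 680 = 1363/2 ≈ 681.50)
F = 12927/2 (F = 7145 - 1*1363/2 = 7145 - 1363/2 = 12927/2 ≈ 6463.5)
(F + l(-7, -84)) - 22390 = (12927/2 + 2*(-7)/(-5 - 84)) - 22390 = (12927/2 + 2*(-7)/(-89)) - 22390 = (12927/2 + 2*(-7)*(-1/89)) - 22390 = (12927/2 + 14/89) - 22390 = 1150531/178 - 22390 = -2834889/178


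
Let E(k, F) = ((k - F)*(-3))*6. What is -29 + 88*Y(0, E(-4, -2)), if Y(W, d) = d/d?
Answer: 59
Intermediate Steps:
E(k, F) = -18*k + 18*F (E(k, F) = (-3*k + 3*F)*6 = -18*k + 18*F)
Y(W, d) = 1
-29 + 88*Y(0, E(-4, -2)) = -29 + 88*1 = -29 + 88 = 59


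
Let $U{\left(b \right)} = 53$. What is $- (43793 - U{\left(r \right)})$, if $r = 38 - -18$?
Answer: $-43740$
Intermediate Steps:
$r = 56$ ($r = 38 + 18 = 56$)
$- (43793 - U{\left(r \right)}) = - (43793 - 53) = \left(-1\right) 43740 = -43740$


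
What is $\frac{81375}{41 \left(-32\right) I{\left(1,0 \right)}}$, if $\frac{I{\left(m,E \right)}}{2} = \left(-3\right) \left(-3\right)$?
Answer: $- \frac{27125}{7872} \approx -3.4458$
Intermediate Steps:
$I{\left(m,E \right)} = 18$ ($I{\left(m,E \right)} = 2 \left(\left(-3\right) \left(-3\right)\right) = 2 \cdot 9 = 18$)
$\frac{81375}{41 \left(-32\right) I{\left(1,0 \right)}} = \frac{81375}{41 \left(-32\right) 18} = \frac{81375}{\left(-1312\right) 18} = \frac{81375}{-23616} = 81375 \left(- \frac{1}{23616}\right) = - \frac{27125}{7872}$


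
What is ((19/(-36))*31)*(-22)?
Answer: 6479/18 ≈ 359.94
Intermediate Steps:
((19/(-36))*31)*(-22) = ((19*(-1/36))*31)*(-22) = -19/36*31*(-22) = -589/36*(-22) = 6479/18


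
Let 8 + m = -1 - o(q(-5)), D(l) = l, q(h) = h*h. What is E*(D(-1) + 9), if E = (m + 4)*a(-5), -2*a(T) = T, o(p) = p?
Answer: -600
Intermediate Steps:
q(h) = h²
a(T) = -T/2
m = -34 (m = -8 + (-1 - 1*(-5)²) = -8 + (-1 - 1*25) = -8 + (-1 - 25) = -8 - 26 = -34)
E = -75 (E = (-34 + 4)*(-½*(-5)) = -30*5/2 = -75)
E*(D(-1) + 9) = -75*(-1 + 9) = -75*8 = -600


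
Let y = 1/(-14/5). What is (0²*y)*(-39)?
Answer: 0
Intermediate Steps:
y = -5/14 (y = 1/(-14*⅕) = 1/(-14/5) = -5/14 ≈ -0.35714)
(0²*y)*(-39) = (0²*(-5/14))*(-39) = (0*(-5/14))*(-39) = 0*(-39) = 0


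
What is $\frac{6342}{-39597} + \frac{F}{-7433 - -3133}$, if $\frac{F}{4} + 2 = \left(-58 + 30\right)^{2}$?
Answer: $- \frac{12594168}{14188925} \approx -0.88761$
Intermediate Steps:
$F = 3128$ ($F = -8 + 4 \left(-58 + 30\right)^{2} = -8 + 4 \left(-28\right)^{2} = -8 + 4 \cdot 784 = -8 + 3136 = 3128$)
$\frac{6342}{-39597} + \frac{F}{-7433 - -3133} = \frac{6342}{-39597} + \frac{3128}{-7433 - -3133} = 6342 \left(- \frac{1}{39597}\right) + \frac{3128}{-7433 + 3133} = - \frac{2114}{13199} + \frac{3128}{-4300} = - \frac{2114}{13199} + 3128 \left(- \frac{1}{4300}\right) = - \frac{2114}{13199} - \frac{782}{1075} = - \frac{12594168}{14188925}$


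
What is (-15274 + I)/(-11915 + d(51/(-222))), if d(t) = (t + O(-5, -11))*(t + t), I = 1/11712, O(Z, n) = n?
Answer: 244899160103/190959141408 ≈ 1.2825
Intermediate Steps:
I = 1/11712 ≈ 8.5382e-5
d(t) = 2*t*(-11 + t) (d(t) = (t - 11)*(t + t) = (-11 + t)*(2*t) = 2*t*(-11 + t))
(-15274 + I)/(-11915 + d(51/(-222))) = (-15274 + 1/11712)/(-11915 + 2*(51/(-222))*(-11 + 51/(-222))) = -178889087/(11712*(-11915 + 2*(51*(-1/222))*(-11 + 51*(-1/222)))) = -178889087/(11712*(-11915 + 2*(-17/74)*(-11 - 17/74))) = -178889087/(11712*(-11915 + 2*(-17/74)*(-831/74))) = -178889087/(11712*(-11915 + 14127/2738)) = -178889087/(11712*(-32609143/2738)) = -178889087/11712*(-2738/32609143) = 244899160103/190959141408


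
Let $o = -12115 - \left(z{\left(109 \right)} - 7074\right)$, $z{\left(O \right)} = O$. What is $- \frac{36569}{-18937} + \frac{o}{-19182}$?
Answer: $\frac{13775726}{6262923} \approx 2.1996$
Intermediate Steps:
$o = -5150$ ($o = -12115 - \left(109 - 7074\right) = -12115 - -6965 = -12115 + 6965 = -5150$)
$- \frac{36569}{-18937} + \frac{o}{-19182} = - \frac{36569}{-18937} - \frac{5150}{-19182} = \left(-36569\right) \left(- \frac{1}{18937}\right) - - \frac{2575}{9591} = \frac{1261}{653} + \frac{2575}{9591} = \frac{13775726}{6262923}$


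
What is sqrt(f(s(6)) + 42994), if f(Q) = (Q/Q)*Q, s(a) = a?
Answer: 10*sqrt(430) ≈ 207.36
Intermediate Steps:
f(Q) = Q (f(Q) = 1*Q = Q)
sqrt(f(s(6)) + 42994) = sqrt(6 + 42994) = sqrt(43000) = 10*sqrt(430)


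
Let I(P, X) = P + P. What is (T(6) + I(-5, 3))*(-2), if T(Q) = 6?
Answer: 8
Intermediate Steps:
I(P, X) = 2*P
(T(6) + I(-5, 3))*(-2) = (6 + 2*(-5))*(-2) = (6 - 10)*(-2) = -4*(-2) = 8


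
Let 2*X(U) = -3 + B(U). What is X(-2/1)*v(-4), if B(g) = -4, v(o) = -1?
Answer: 7/2 ≈ 3.5000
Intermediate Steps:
X(U) = -7/2 (X(U) = (-3 - 4)/2 = (1/2)*(-7) = -7/2)
X(-2/1)*v(-4) = -7/2*(-1) = 7/2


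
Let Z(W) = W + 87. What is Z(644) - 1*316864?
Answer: -316133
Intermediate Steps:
Z(W) = 87 + W
Z(644) - 1*316864 = (87 + 644) - 1*316864 = 731 - 316864 = -316133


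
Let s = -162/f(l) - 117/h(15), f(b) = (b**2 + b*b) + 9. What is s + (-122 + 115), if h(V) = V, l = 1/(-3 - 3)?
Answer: -26642/815 ≈ -32.690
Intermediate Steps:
l = -1/6 (l = 1/(-6) = -1/6 ≈ -0.16667)
f(b) = 9 + 2*b**2 (f(b) = (b**2 + b**2) + 9 = 2*b**2 + 9 = 9 + 2*b**2)
s = -20937/815 (s = -162/(9 + 2*(-1/6)**2) - 117/15 = -162/(9 + 2*(1/36)) - 117*1/15 = -162/(9 + 1/18) - 39/5 = -162/163/18 - 39/5 = -162*18/163 - 39/5 = -2916/163 - 39/5 = -20937/815 ≈ -25.690)
s + (-122 + 115) = -20937/815 + (-122 + 115) = -20937/815 - 7 = -26642/815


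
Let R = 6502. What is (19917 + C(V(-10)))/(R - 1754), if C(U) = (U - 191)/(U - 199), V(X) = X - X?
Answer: 1981837/472426 ≈ 4.1950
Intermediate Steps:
V(X) = 0
C(U) = (-191 + U)/(-199 + U)
(19917 + C(V(-10)))/(R - 1754) = (19917 + (-191 + 0)/(-199 + 0))/(6502 - 1754) = (19917 - 191/(-199))/4748 = (19917 - 1/199*(-191))*(1/4748) = (19917 + 191/199)*(1/4748) = (3963674/199)*(1/4748) = 1981837/472426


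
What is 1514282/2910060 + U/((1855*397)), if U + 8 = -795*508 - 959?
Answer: -1258011899/42861400722 ≈ -0.029351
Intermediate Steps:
U = -404827 (U = -8 + (-795*508 - 959) = -8 + (-403860 - 959) = -8 - 404819 = -404827)
1514282/2910060 + U/((1855*397)) = 1514282/2910060 - 404827/(1855*397) = 1514282*(1/2910060) - 404827/736435 = 757141/1455030 - 404827*1/736435 = 757141/1455030 - 404827/736435 = -1258011899/42861400722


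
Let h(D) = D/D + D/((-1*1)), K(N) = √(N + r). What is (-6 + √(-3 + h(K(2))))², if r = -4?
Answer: (6 - √(-2 - I*√2))² ≈ 28.311 + 16.484*I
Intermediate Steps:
K(N) = √(-4 + N) (K(N) = √(N - 4) = √(-4 + N))
h(D) = 1 - D (h(D) = 1 + D/(-1) = 1 + D*(-1) = 1 - D)
(-6 + √(-3 + h(K(2))))² = (-6 + √(-3 + (1 - √(-4 + 2))))² = (-6 + √(-3 + (1 - √(-2))))² = (-6 + √(-3 + (1 - I*√2)))² = (-6 + √(-2 - I*√2))²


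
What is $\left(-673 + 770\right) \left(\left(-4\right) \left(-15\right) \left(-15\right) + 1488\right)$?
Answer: $57036$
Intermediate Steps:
$\left(-673 + 770\right) \left(\left(-4\right) \left(-15\right) \left(-15\right) + 1488\right) = 97 \left(60 \left(-15\right) + 1488\right) = 97 \left(-900 + 1488\right) = 97 \cdot 588 = 57036$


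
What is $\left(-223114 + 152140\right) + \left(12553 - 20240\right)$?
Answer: $-78661$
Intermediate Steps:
$\left(-223114 + 152140\right) + \left(12553 - 20240\right) = -70974 - 7687 = -78661$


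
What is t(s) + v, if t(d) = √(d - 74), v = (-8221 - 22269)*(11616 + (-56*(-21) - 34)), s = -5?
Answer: -388991420 + I*√79 ≈ -3.8899e+8 + 8.8882*I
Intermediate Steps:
v = -388991420 (v = -30490*(11616 + (1176 - 34)) = -30490*(11616 + 1142) = -30490*12758 = -388991420)
t(d) = √(-74 + d)
t(s) + v = √(-74 - 5) - 388991420 = √(-79) - 388991420 = I*√79 - 388991420 = -388991420 + I*√79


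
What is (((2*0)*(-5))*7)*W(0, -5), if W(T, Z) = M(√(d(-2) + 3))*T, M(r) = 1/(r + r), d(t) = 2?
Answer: 0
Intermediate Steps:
M(r) = 1/(2*r)
W(T, Z) = T*√5/10 (W(T, Z) = (1/(2*(√(2 + 3))))*T = (1/(2*(√5)))*T = ((√5/5)/2)*T = (√5/10)*T = T*√5/10)
(((2*0)*(-5))*7)*W(0, -5) = (((2*0)*(-5))*7)*((⅒)*0*√5) = ((0*(-5))*7)*0 = (0*7)*0 = 0*0 = 0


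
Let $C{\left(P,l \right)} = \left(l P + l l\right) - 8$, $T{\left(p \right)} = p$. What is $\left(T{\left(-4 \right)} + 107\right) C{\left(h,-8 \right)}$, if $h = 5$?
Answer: $1648$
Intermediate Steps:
$C{\left(P,l \right)} = -8 + l^{2} + P l$ ($C{\left(P,l \right)} = \left(P l + l^{2}\right) - 8 = \left(l^{2} + P l\right) - 8 = -8 + l^{2} + P l$)
$\left(T{\left(-4 \right)} + 107\right) C{\left(h,-8 \right)} = \left(-4 + 107\right) \left(-8 + \left(-8\right)^{2} + 5 \left(-8\right)\right) = 103 \left(-8 + 64 - 40\right) = 103 \cdot 16 = 1648$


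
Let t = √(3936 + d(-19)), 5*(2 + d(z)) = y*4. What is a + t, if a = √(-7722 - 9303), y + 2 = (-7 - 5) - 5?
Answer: √97970/5 + 5*I*√681 ≈ 62.6 + 130.48*I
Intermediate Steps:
y = -19 (y = -2 + ((-7 - 5) - 5) = -2 + (-12 - 5) = -2 - 17 = -19)
a = 5*I*√681 (a = √(-17025) = 5*I*√681 ≈ 130.48*I)
d(z) = -86/5 (d(z) = -2 + (-19*4)/5 = -2 + (⅕)*(-76) = -2 - 76/5 = -86/5)
t = √97970/5 (t = √(3936 - 86/5) = √(19594/5) = √97970/5 ≈ 62.600)
a + t = 5*I*√681 + √97970/5 = √97970/5 + 5*I*√681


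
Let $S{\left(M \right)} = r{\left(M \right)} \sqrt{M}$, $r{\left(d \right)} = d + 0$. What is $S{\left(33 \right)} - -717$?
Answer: $717 + 33 \sqrt{33} \approx 906.57$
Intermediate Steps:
$r{\left(d \right)} = d$
$S{\left(M \right)} = M^{\frac{3}{2}}$ ($S{\left(M \right)} = M \sqrt{M} = M^{\frac{3}{2}}$)
$S{\left(33 \right)} - -717 = 33^{\frac{3}{2}} - -717 = 33 \sqrt{33} + 717 = 717 + 33 \sqrt{33}$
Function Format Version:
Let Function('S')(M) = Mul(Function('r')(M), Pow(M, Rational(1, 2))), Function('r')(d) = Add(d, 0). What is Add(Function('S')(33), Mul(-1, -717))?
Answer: Add(717, Mul(33, Pow(33, Rational(1, 2)))) ≈ 906.57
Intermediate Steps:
Function('r')(d) = d
Function('S')(M) = Pow(M, Rational(3, 2)) (Function('S')(M) = Mul(M, Pow(M, Rational(1, 2))) = Pow(M, Rational(3, 2)))
Add(Function('S')(33), Mul(-1, -717)) = Add(Pow(33, Rational(3, 2)), Mul(-1, -717)) = Add(Mul(33, Pow(33, Rational(1, 2))), 717) = Add(717, Mul(33, Pow(33, Rational(1, 2))))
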